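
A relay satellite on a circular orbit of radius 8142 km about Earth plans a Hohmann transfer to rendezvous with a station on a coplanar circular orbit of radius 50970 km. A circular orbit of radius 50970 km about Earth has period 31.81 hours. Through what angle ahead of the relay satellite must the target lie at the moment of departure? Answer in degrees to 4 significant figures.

φ = 100.5°

From Kepler's third law T² = 4π²r³/μ at r = 50970 km, T = 31.81 hours = 31.81 × 3600 s = 1.14516×10^5 s: μ = 4π²r³/T² = 3.98631×10^5 km³/s².
The Hohmann ellipse has a_t = (r₁ + r₂)/2 = 29556 km.
Transfer time t = π√(a_t³/μ) = 25283 s.
The target's mean motion on its circular orbit is ω₂ = √(μ/r₂³) = 5.4867×10^-5 rad/s.
Angle swept by the target during transfer: ω₂·t = 1.3872 rad = 79.48°.
The relay satellite traverses 180° on the transfer ellipse, so the target must lead by 180° − 79.48° = 100.5°.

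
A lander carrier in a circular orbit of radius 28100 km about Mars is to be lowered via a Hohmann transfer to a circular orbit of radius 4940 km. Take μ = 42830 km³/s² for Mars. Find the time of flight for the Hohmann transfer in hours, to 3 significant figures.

t = 8.95 hours

Semi-major axis of the transfer orbit: a_t = (28100 + 4940)/2 = 16520 km.
By Kepler's third law the transfer-orbit period is T = 2π√(a_t³/μ), so t = T/2 = 32230 s.
Converting: 32230 s ÷ 3600 s/hour = 8.95 hours.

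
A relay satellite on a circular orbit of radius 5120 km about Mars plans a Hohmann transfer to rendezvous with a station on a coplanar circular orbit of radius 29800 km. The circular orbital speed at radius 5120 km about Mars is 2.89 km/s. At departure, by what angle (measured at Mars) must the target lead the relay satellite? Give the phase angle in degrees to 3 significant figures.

From the circular-orbit relation v² = μ/r at r = 5120 km: μ = v²r = (2.89)² × 5120 = 42762.8 km³/s².
The Hohmann ellipse has a_t = (r₁ + r₂)/2 = 17460 km.
The half-period of the transfer ellipse is t = π√(a_t³/μ) = 35050 s.
Target angular speed ω₂ = √(μ/r₂³) = 4.020×10^-5 rad/s.
Angle swept by the target during transfer: ω₂·t = 1.409 rad = 80.73°.
Arrival is 180° from departure on the ellipse, so φ = 180° − 80.73° = 99.3°.

φ = 99.3°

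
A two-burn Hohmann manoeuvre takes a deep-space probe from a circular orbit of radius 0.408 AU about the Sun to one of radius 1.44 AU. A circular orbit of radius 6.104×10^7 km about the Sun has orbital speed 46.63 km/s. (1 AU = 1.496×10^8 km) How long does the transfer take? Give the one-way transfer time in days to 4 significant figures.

t = 162.2 days

From the circular-orbit relation v² = μ/r at r = 6.104×10^7 km: μ = v²r = (46.63)² × 6.104×10^7 = 1.32723×10^11 km³/s².
In km: r₁ = 0.408 × 1.496×10^8 = 6.10368×10^7 km; r₂ = 1.44 × 1.496×10^8 = 2.15424×10^8 km.
The Hohmann ellipse has a_t = (r₁ + r₂)/2 = 1.382304×10^8 km.
By Kepler's third law the transfer-orbit period is T = 2π√(a_t³/μ), so t = T/2 = 1.401×10^7 s.
Converting: 1.401×10^7 s ÷ 86400 s/day = 162.2 days.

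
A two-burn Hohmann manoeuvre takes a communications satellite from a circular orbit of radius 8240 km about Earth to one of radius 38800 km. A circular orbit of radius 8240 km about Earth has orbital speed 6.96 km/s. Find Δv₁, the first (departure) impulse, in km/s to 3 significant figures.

Δv₁ = 1.98 km/s

From the circular-orbit relation v² = μ/r at r = 8240 km: μ = v²r = (6.96)² × 8240 = 3.99159×10^5 km³/s².
Semi-major axis of the transfer orbit: a_t = (8240 + 38800)/2 = 23520 km.
On the circular orbit at r = 8240 km, v_c = √(μ/r) = 6.960 km/s.
Transfer-orbit speed at the same r (vis-viva, a = a_t): v_t = √[μ(2/r − 1/a_t)] = 8.939 km/s.
Δv₁ = |v_t − v_c| = |8.939 − 6.960| = 1.979 km/s.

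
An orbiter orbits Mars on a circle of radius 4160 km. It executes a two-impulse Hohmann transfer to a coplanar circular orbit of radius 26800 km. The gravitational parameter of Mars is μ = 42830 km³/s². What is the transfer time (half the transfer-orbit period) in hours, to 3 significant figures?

t = 8.12 hours

The Hohmann ellipse has a_t = (r₁ + r₂)/2 = 15480 km.
Half the transfer-orbit period gives t = π√(a_t³/μ) = 29240 s.
Converting: 29240 s ÷ 3600 s/hour = 8.12 hours.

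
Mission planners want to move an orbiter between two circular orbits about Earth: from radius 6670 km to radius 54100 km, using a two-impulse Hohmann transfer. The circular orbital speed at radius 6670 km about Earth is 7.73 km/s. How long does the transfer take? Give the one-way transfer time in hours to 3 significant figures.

t = 7.32 hours

From the circular-orbit relation v² = μ/r at r = 6670 km: μ = v²r = (7.73)² × 6670 = 3.98552×10^5 km³/s².
Transfer-ellipse semi-major axis a_t = (r₁ + r₂)/2 = (6670 + 54100)/2 = 30385 km.
By Kepler's third law the transfer-orbit period is T = 2π√(a_t³/μ), so t = T/2 = 26360 s.
Converting: 26360 s ÷ 3600 s/hour = 7.32 hours.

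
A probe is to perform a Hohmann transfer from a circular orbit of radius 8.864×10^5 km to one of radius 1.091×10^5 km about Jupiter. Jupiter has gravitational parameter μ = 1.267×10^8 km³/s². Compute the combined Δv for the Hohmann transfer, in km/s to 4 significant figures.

The Hohmann ellipse has a_t = (r₁ + r₂)/2 = 4.9775×10^5 km.
Circular speed at r₁: v₁ = √(μ/r₁) = √(1.267×10^8/8.864×10^5) = 11.9557 km/s.
On the transfer ellipse at r₁, v² = μ(2/r − 1/a) gives v_a = √[μ(2/r₁ − 1/a_t)] = 5.59732 km/s.
First burn Δv₁ = |v_a − v₁| = 6.358 km/s.
Circular speed at r₂: v₂ = √(μ/r₂) = 34.08 km/s.
Transfer-orbit speed at r₂: v_p = √[μ(2/r₂ − 1/a_t)] = 45.48 km/s.
Second burn Δv₂ = |v₂ − v_p| = 11.40 km/s.
Total Δv = Δv₁ + Δv₂ = 17.76 km/s.

Δv = 17.76 km/s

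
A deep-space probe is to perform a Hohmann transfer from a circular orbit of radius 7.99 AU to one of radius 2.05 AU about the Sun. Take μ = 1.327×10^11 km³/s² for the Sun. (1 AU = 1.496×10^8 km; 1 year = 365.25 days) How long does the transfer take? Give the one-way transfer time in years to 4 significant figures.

In km: r₁ = 7.99 × 1.496×10^8 = 1.195304×10^9 km; r₂ = 2.05 × 1.496×10^8 = 3.0668×10^8 km.
Transfer-ellipse semi-major axis a_t = (r₁ + r₂)/2 = (1.195304×10^9 + 3.0668×10^8)/2 = 7.50992×10^8 km.
Half the transfer-orbit period gives t = π√(a_t³/μ) = 1.7749×10^8 s.
Converting: 1.7749×10^8 s ÷ 3.15576×10^7 s/year (365.25 × 86400) = 5.624 years.

t = 5.624 years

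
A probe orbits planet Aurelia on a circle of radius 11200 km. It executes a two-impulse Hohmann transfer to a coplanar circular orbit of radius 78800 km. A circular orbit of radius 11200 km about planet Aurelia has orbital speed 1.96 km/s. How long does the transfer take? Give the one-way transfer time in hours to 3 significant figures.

From the circular-orbit relation v² = μ/r at r = 11200 km: μ = v²r = (1.96)² × 11200 = 43025.9 km³/s².
Transfer-ellipse semi-major axis a_t = (r₁ + r₂)/2 = (11200 + 78800)/2 = 45000 km.
Transfer time t = π√(a_t³/μ) = π√((45000)³ / 43025.9) = 1.446×10^5 s.
Converting: 1.446×10^5 s ÷ 3600 s/hour = 40.2 hours.

t = 40.2 hours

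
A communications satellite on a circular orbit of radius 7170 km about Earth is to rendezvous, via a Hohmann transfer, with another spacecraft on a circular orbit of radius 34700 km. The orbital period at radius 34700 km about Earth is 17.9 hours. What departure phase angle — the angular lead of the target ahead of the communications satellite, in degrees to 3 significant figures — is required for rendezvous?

φ = 95.6°

From Kepler's third law T² = 4π²r³/μ at r = 34700 km, T = 17.9 hours = 17.9 × 3600 s = 64440 s: μ = 4π²r³/T² = 3.97225×10^5 km³/s².
Semi-major axis of the transfer orbit: a_t = (7170 + 34700)/2 = 20935 km.
Transfer time t = π√(a_t³/μ) = 15099 s.
The target's mean motion on its circular orbit is ω₂ = √(μ/r₂³) = 9.7504×10^-5 rad/s.
Angle swept by the target during transfer: ω₂·t = 1.4722 rad = 84.351°.
Arrival is 180° from departure on the ellipse, so φ = 180° − 84.351° = 95.6°.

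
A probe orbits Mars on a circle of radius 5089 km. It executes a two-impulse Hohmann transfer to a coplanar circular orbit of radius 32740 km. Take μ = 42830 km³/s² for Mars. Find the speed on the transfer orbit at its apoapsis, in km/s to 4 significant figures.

v = 0.5933 km/s

The Hohmann ellipse has a_t = (r₁ + r₂)/2 = 18914.5 km.
At apoapsis, r = 32740 km.
Vis-viva: v = √[μ(2/r − 1/a_t)] = √[42830 × (2/32740 − 1/18914.5)] = 0.5933 km/s.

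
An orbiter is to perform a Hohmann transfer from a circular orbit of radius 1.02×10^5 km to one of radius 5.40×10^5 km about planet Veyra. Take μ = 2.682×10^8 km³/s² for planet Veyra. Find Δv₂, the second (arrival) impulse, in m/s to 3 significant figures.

Transfer-ellipse semi-major axis a_t = (r₁ + r₂)/2 = (1.020×10^5 + 5.400×10^5)/2 = 3.210×10^5 km.
On the circular orbit at r = 5.400×10^5 km, v_c = √(μ/r) = 22.286 km/s.
Transfer-orbit speed at the same r (vis-viva, a = a_t): v_t = √[μ(2/r − 1/a_t)] = 12.563 km/s.
Δv₂ = |v_t − v_c| = |12.563 − 22.286| = 9.723 km/s.

Δv₂ = 9720 m/s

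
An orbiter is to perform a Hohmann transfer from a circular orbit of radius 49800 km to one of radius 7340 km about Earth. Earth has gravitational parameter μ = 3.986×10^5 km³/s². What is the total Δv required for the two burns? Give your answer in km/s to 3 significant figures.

The Hohmann ellipse has a_t = (r₁ + r₂)/2 = 28570 km.
Circular speed at r₁: v₁ = √(μ/r₁) = √(3.986×10^5/49800) = 2.829 km/s.
On the transfer ellipse at r₁, vis-viva gives v_a = √[μ(2/r₁ − 1/a_t)] = 1.434 km/s.
First burn Δv₁ = |v_a − v₁| = 1.395 km/s.
At r₂, v₂ = √(μ/r₂) = 7.369 km/s.
Transfer-orbit speed at r₂: v_p = √[μ(2/r₂ − 1/a_t)] = 9.729 km/s.
Second burn Δv₂ = |v₂ − v_p| = 2.360 km/s.
Δv = Δv₁ + Δv₂ = 1.395 + 2.360 = 3.755 km/s.

Δv = 3.76 km/s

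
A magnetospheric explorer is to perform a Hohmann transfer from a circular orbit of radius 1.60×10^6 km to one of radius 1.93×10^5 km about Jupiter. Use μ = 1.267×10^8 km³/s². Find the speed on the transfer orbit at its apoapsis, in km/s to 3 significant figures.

Transfer-ellipse semi-major axis a_t = (r₁ + r₂)/2 = (1.600×10^6 + 1.930×10^5)/2 = 8.965×10^5 km.
At apoapsis, r = 1.600×10^6 km.
From the vis-viva equation, v = √[μ(2/r − 1/a_t)] = 4.129 km/s.

v = 4.13 km/s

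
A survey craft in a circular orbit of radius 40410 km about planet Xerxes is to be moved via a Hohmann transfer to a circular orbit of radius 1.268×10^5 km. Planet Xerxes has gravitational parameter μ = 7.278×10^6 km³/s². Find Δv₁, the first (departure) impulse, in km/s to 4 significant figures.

Δv₁ = 3.107 km/s

Semi-major axis of the transfer orbit: a_t = (40410 + 1.268×10^5)/2 = 83605 km.
Circular speed at r = 40410 km: v_c = √(μ/r) = 13.420 km/s.
Transfer-orbit speed at the same r (vis-viva, a = a_t): v_t = √[μ(2/r − 1/a_t)] = 16.527 km/s.
Δv₁ = |v_t − v_c| = |16.527 − 13.420| = 3.107 km/s.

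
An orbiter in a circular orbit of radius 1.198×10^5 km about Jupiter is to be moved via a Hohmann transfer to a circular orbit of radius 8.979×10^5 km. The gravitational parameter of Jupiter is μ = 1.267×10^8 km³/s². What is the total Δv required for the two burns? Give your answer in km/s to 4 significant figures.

Semi-major axis of the transfer orbit: a_t = (1.198×10^5 + 8.979×10^5)/2 = 5.0885×10^5 km.
At r₁ the circular-orbit speed is v₁ = √(μ/r₁) = 32.521 km/s.
On the transfer ellipse at r₁, v² = μ(2/r − 1/a) gives v_p = √[μ(2/r₁ − 1/a_t)] = 43.200 km/s.
First burn Δv₁ = |v_p − v₁| = 10.679 km/s.
Circular speed at r₂: v₂ = √(μ/r₂) = 11.87885 km/s.
Transfer-orbit speed at r₂: v_a = √[μ(2/r₂ − 1/a_t)] = 5.763786 km/s.
Second burn Δv₂ = |v₂ − v_a| = 6.1151 km/s.
Δv = Δv₁ + Δv₂ = 10.679 + 6.1151 = 16.79 km/s.

Δv = 16.79 km/s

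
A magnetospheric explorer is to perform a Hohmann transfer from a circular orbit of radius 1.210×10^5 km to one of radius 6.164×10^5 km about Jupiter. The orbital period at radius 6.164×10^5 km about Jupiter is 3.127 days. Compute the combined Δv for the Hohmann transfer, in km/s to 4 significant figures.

Δv = 15.60 km/s

From Kepler's third law T² = 4π²r³/μ at r = 6.164×10^5 km, T = 3.127 days = 3.127 × 86400 s = 2.701728×10^5 s: μ = 4π²r³/T² = 1.26667×10^8 km³/s².
The Hohmann ellipse has a_t = (r₁ + r₂)/2 = 3.687×10^5 km.
Circular speed at r₁: v₁ = √(μ/r₁) = √(1.26667×10^8/1.210×10^5) = 32.35 km/s.
On the transfer ellipse at r₁, vis-viva equation gives v_p = √[μ(2/r₁ − 1/a_t)] = 41.83 km/s.
First burn Δv₁ = |v_p − v₁| = 9.480 km/s.
At r₂, v₂ = √(μ/r₂) = 14.335 km/s.
Transfer-orbit speed at r₂: v_a = √[μ(2/r₂ − 1/a_t)] = 8.2122 km/s.
Second burn Δv₂ = |v₂ − v_a| = 6.123 km/s.
Total Δv = Δv₁ + Δv₂ = 15.60 km/s.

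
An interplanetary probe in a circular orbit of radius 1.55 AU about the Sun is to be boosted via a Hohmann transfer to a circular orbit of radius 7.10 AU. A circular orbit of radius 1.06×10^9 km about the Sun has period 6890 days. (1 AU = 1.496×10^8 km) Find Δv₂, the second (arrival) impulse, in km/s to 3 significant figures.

From Kepler's third law T² = 4π²r³/μ at r = 1.06×10^9 km, T = 6890 days = 6890 × 86400 s = 5.95296×10^8 s: μ = 4π²r³/T² = 1.32682×10^11 km³/s².
In km: r₁ = 1.55 × 1.496×10^8 = 2.3188×10^8 km; r₂ = 7.10 × 1.496×10^8 = 1.06216×10^9 km.
The Hohmann ellipse has a_t = (r₁ + r₂)/2 = 6.4702×10^8 km.
Circular speed at r = 1.06216×10^9 km: v_c = √(μ/r) = 11.177 km/s.
Transfer-orbit speed at the same r (vis-viva, a = a_t): v_t = √[μ(2/r − 1/a_t)] = 6.6909 km/s.
Δv₂ = |v_t − v_c| = |6.6909 − 11.177| = 4.486 km/s.

Δv₂ = 4.49 km/s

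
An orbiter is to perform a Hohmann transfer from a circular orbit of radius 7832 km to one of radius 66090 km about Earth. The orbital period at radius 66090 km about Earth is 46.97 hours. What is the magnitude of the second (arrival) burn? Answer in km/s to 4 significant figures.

From Kepler's third law T² = 4π²r³/μ at r = 66090 km, T = 46.97 hours = 46.97 × 3600 s = 1.69092×10^5 s: μ = 4π²r³/T² = 3.98585×10^5 km³/s².
Transfer-ellipse semi-major axis a_t = (r₁ + r₂)/2 = (7832 + 66090)/2 = 36961 km.
Circular speed at r = 66090 km: v_c = √(μ/r) = 2.4558 km/s.
Transfer-orbit speed at the same r (vis-viva, a = a_t): v_t = √[μ(2/r − 1/a_t)] = 1.1305 km/s.
Δv₂ = |v_t − v_c| = |1.1305 − 2.4558| = 1.325 km/s.

Δv₂ = 1.325 km/s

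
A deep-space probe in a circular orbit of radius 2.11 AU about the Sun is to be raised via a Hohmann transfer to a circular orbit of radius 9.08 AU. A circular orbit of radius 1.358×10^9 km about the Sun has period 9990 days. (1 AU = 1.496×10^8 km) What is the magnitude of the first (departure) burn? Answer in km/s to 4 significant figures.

Δv₁ = 5.617 km/s

From Kepler's third law T² = 4π²r³/μ at r = 1.358×10^9 km, T = 9990 days = 9990 × 86400 s = 8.63136×10^8 s: μ = 4π²r³/T² = 1.32709×10^11 km³/s².
In km: r₁ = 2.11 × 1.496×10^8 = 3.15656×10^8 km; r₂ = 9.08 × 1.496×10^8 = 1.358368×10^9 km.
Semi-major axis of the transfer orbit: a_t = (3.15656×10^8 + 1.358368×10^9)/2 = 8.37012×10^8 km.
On the circular orbit at r = 3.15656×10^8 km, v_c = √(μ/r) = 20.504 km/s.
Vis-viva on the transfer ellipse at r = 3.15656×10^8 km gives v_t = √[μ(2/r − 1/a_t)] = 26.121 km/s.
Δv₁ = |v_t − v_c| = |26.121 − 20.504| = 5.617 km/s.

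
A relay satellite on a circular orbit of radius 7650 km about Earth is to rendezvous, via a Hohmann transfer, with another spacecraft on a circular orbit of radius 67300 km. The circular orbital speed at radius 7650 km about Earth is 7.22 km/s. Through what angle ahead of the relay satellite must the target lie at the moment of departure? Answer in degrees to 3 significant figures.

φ = 105°

From the circular-orbit relation v² = μ/r at r = 7650 km: μ = v²r = (7.22)² × 7650 = 3.98782×10^5 km³/s².
The Hohmann ellipse has a_t = (r₁ + r₂)/2 = 37475 km.
Transfer time t = π√(a_t³/μ) = 36090 s.
Target angular speed ω₂ = √(μ/r₂³) = 3.617×10^-5 rad/s.
Angle swept by the target during transfer: ω₂·t = 1.3054 rad = 74.79°.
The relay satellite traverses 180° on the transfer ellipse, so the target must lead by 180° − 74.79° = 105°.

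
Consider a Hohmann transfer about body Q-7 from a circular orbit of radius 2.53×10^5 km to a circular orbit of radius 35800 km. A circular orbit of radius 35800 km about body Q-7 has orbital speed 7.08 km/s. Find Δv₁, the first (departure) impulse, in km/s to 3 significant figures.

Δv₁ = 1.34 km/s

From the circular-orbit relation v² = μ/r at r = 35800 km: μ = v²r = (7.08)² × 35800 = 1.79453×10^6 km³/s².
Semi-major axis of the transfer orbit: a_t = (2.530×10^5 + 35800)/2 = 1.444×10^5 km.
Circular speed at r = 2.530×10^5 km: v_c = √(μ/r) = 2.663 km/s.
Vis-viva on the transfer ellipse at r = 2.530×10^5 km gives v_t = √[μ(2/r − 1/a_t)] = 1.326 km/s.
Δv₁ = |v_t − v_c| = |1.326 − 2.663| = 1.337 km/s.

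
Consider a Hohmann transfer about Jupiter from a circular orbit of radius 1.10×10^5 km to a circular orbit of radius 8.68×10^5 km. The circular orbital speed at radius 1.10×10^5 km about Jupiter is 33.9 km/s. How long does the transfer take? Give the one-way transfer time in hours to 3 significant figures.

From the circular-orbit relation v² = μ/r at r = 1.10×10^5 km: μ = v²r = (33.9)² × 1.10×10^5 = 1.26413×10^8 km³/s².
The Hohmann ellipse has a_t = (r₁ + r₂)/2 = 4.890×10^5 km.
Transfer time t = π√(a_t³/μ) = π√((4.890×10^5)³ / 1.26413×10^8) = 95550 s.
Converting: 95550 s ÷ 3600 s/hour = 26.5 hours.

t = 26.5 hours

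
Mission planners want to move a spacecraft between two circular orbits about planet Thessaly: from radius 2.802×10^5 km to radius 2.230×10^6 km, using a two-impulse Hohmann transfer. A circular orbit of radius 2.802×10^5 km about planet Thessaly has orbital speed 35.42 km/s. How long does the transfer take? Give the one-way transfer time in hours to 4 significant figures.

From the circular-orbit relation v² = μ/r at r = 2.802×10^5 km: μ = v²r = (35.42)² × 2.802×10^5 = 3.51532×10^8 km³/s².
Transfer-ellipse semi-major axis a_t = (r₁ + r₂)/2 = (2.802×10^5 + 2.230×10^6)/2 = 1.2551×10^6 km.
By Kepler's third law the transfer-orbit period is T = 2π√(a_t³/μ), so t = T/2 = 2.3561×10^5 s.
Converting: 2.3561×10^5 s ÷ 3600 s/hour = 65.45 hours.

t = 65.45 hours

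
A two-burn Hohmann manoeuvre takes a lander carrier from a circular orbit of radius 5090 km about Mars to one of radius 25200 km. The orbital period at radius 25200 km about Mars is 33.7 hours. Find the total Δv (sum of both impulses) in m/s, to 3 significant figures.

Δv = 1390 m/s

From Kepler's third law T² = 4π²r³/μ at r = 25200 km, T = 33.7 hours = 33.7 × 3600 s = 1.2132×10^5 s: μ = 4π²r³/T² = 42923.6 km³/s².
The Hohmann ellipse has a_t = (r₁ + r₂)/2 = 15145 km.
Circular speed at r₁: v₁ = √(μ/r₁) = √(42923.6/5090) = 2.9040 km/s.
On the transfer ellipse at r₁, vis-viva gives v_p = √[μ(2/r₁ − 1/a_t)] = 3.7459 km/s.
First burn Δv₁ = |v_p − v₁| = 0.8419 km/s.
At r₂, v₂ = √(μ/r₂) = 1.3051 km/s.
Transfer-orbit speed at r₂: v_a = √[μ(2/r₂ − 1/a_t)] = 0.75661 km/s.
Second burn Δv₂ = |v₂ − v_a| = 0.5485 km/s.
Δv = Δv₁ + Δv₂ = 0.8419 + 0.5485 = 1.390 km/s.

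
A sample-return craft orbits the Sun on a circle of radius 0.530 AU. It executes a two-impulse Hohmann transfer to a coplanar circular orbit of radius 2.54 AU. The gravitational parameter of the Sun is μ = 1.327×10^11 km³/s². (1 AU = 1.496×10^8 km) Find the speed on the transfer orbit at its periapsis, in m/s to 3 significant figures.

In km: r₁ = 0.530 × 1.496×10^8 = 7.9288×10^7 km; r₂ = 2.54 × 1.496×10^8 = 3.79984×10^8 km.
The Hohmann ellipse has a_t = (r₁ + r₂)/2 = 2.29636×10^8 km.
The periapsis of the transfer ellipse is at r = 7.9288×10^7 km.
Applying v² = μ(2/r − 1/a_t): v = 52.63 km/s.

v = 52600 m/s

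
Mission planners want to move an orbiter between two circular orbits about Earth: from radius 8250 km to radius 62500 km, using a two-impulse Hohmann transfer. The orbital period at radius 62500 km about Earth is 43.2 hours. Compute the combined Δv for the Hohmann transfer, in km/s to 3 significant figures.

From Kepler's third law T² = 4π²r³/μ at r = 62500 km, T = 43.2 hours = 43.2 × 3600 s = 1.5552×10^5 s: μ = 4π²r³/T² = 3.98499×10^5 km³/s².
The Hohmann ellipse has a_t = (r₁ + r₂)/2 = 35375 km.
Circular speed at r₁: v₁ = √(μ/r₁) = √(3.98499×10^5/8250) = 6.950 km/s.
On the transfer ellipse at r₁, vis-viva gives v_p = √[μ(2/r₁ − 1/a_t)] = 9.238 km/s.
First burn Δv₁ = |v_p − v₁| = 2.288 km/s.
Circular speed at r₂: v₂ = √(μ/r₂) = 2.525 km/s.
Transfer-orbit speed at r₂: v_a = √[μ(2/r₂ − 1/a_t)] = 1.219 km/s.
Second burn Δv₂ = |v₂ − v_a| = 1.306 km/s.
Total Δv = Δv₁ + Δv₂ = 3.594 km/s.

Δv = 3.59 km/s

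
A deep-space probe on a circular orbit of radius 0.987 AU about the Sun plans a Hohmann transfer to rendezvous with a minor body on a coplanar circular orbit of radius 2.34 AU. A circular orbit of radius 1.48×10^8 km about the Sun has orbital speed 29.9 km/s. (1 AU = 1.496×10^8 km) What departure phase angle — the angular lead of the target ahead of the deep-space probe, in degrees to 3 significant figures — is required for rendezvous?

From the circular-orbit relation v² = μ/r at r = 1.48×10^8 km: μ = v²r = (29.9)² × 1.48×10^8 = 1.32313×10^11 km³/s².
In km: r₁ = 0.987 × 1.496×10^8 = 1.476552×10^8 km; r₂ = 2.34 × 1.496×10^8 = 3.50064×10^8 km.
The Hohmann ellipse has a_t = (r₁ + r₂)/2 = 2.488596×10^8 km.
Transfer time t = π√(a_t³/μ) = 3.391×10^7 s.
The target's mean motion on its circular orbit is ω₂ = √(μ/r₂³) = 5.554×10^-8 rad/s.
Angle swept by the target during transfer: ω₂·t = 1.883 rad = 107.9°.
The deep-space probe traverses 180° on the transfer ellipse, so the target must lead by 180° − 107.9° = 72.1°.

φ = 72.1°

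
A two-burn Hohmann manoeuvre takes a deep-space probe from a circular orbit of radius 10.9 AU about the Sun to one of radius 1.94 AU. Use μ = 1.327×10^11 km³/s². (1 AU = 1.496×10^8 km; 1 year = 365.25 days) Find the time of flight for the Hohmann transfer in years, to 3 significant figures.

In km: r₁ = 10.9 × 1.496×10^8 = 1.63064×10^9 km; r₂ = 1.94 × 1.496×10^8 = 2.90224×10^8 km.
Semi-major axis of the transfer orbit: a_t = (1.63064×10^9 + 2.90224×10^8)/2 = 9.60432×10^8 km.
Transfer time t = π√(a_t³/μ) = π√((9.60432×10^8)³ / 1.327×10^11) = 2.567×10^8 s.
Converting: 2.567×10^8 s ÷ 3.15576×10^7 s/year (365.25 × 86400) = 8.13 years.

t = 8.13 years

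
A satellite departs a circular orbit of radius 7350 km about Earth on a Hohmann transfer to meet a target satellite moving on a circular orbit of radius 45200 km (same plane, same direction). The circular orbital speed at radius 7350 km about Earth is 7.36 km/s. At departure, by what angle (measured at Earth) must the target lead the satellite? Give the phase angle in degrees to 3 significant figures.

φ = 100°

From the circular-orbit relation v² = μ/r at r = 7350 km: μ = v²r = (7.36)² × 7350 = 3.98147×10^5 km³/s².
Semi-major axis of the transfer orbit: a_t = (7350 + 45200)/2 = 26275 km.
The half-period of the transfer ellipse is t = π√(a_t³/μ) = 21205 s.
The target's mean motion on its circular orbit is ω₂ = √(μ/r₂³) = 6.5662×10^-5 rad/s.
Angle swept by the target during transfer: ω₂·t = 1.3924 rad = 79.78°.
The satellite traverses 180° on the transfer ellipse, so the target must lead by 180° − 79.78° = 100°.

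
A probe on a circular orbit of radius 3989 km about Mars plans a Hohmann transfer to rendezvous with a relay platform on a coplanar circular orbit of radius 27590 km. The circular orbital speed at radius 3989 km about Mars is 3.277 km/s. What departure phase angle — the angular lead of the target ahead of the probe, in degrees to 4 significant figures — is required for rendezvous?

From the circular-orbit relation v² = μ/r at r = 3989 km: μ = v²r = (3.277)² × 3989 = 42836.8 km³/s².
Transfer-ellipse semi-major axis a_t = (r₁ + r₂)/2 = (3989 + 27590)/2 = 15789.5 km.
The half-period of the transfer ellipse is t = π√(a_t³/μ) = 30116 s.
The target's mean motion on its circular orbit is ω₂ = √(μ/r₂³) = 4.5163×10^-5 rad/s.
Angle swept by the target during transfer: ω₂·t = 1.3601 rad = 77.93°.
The probe traverses 180° on the transfer ellipse, so the target must lead by 180° − 77.93° = 102.1°.

φ = 102.1°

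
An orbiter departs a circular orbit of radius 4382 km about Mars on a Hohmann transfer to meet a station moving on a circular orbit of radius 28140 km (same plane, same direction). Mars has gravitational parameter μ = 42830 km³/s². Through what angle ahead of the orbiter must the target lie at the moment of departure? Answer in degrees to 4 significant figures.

Transfer-ellipse semi-major axis a_t = (r₁ + r₂)/2 = (4382 + 28140)/2 = 16261 km.
The half-period of the transfer ellipse is t = π√(a_t³/μ) = 31480 s.
The target's mean motion on its circular orbit is ω₂ = √(μ/r₂³) = 4.384×10^-5 rad/s.
Angle swept by the target during transfer: ω₂·t = 1.380 rad = 79.07°.
Arrival is 180° from departure on the ellipse, so φ = 180° − 79.07° = 100.9°.

φ = 100.9°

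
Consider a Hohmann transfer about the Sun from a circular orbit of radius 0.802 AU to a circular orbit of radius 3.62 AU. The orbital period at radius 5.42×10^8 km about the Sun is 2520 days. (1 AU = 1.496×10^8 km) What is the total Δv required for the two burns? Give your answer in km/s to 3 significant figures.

From Kepler's third law T² = 4π²r³/μ at r = 5.42×10^8 km, T = 2520 days = 2520 × 86400 s = 2.17728×10^8 s: μ = 4π²r³/T² = 1.32596×10^11 km³/s².
In km: r₁ = 0.802 × 1.496×10^8 = 1.199792×10^8 km; r₂ = 3.62 × 1.496×10^8 = 5.41552×10^8 km.
Semi-major axis of the transfer orbit: a_t = (1.199792×10^8 + 5.41552×10^8)/2 = 3.307656×10^8 km.
Circular speed at r₁: v₁ = √(μ/r₁) = √(1.32596×10^11/1.199792×10^8) = 33.24387 km/s.
On the transfer ellipse at r₁, vis-viva equation gives v_p = √[μ(2/r₁ − 1/a_t)] = 42.53745 km/s.
First burn Δv₁ = |v_p − v₁| = 9.294 km/s.
Circular speed at r₂: v₂ = √(μ/r₂) = 15.647 km/s.
Transfer-orbit speed at r₂: v_a = √[μ(2/r₂ − 1/a_t)] = 9.4240 km/s.
Second burn Δv₂ = |v₂ − v_a| = 6.223 km/s.
Δv = Δv₁ + Δv₂ = 9.294 + 6.223 = 15.52 km/s.

Δv = 15.5 km/s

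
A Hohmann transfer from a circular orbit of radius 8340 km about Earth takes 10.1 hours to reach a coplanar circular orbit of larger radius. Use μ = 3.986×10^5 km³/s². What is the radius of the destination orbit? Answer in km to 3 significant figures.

Transfer time t = 10.1 hours = 36360 s, and t = π√(a_t³/μ).
So a_t = (μ t²/π²)^(1/3) = (3.986×10^5 × (36360)² / π²)^(1/3) = 37656 km.
Since a_t = (r₁ + r₂)/2, r₂ = 2a_t − r₁ = 2×37656 − 8340 = 66972 km.

r₂ = 67000 km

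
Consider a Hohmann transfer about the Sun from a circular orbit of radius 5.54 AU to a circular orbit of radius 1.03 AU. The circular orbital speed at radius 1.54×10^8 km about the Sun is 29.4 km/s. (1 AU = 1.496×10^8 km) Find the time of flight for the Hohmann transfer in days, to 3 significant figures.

t = 1090 days

From the circular-orbit relation v² = μ/r at r = 1.54×10^8 km: μ = v²r = (29.4)² × 1.54×10^8 = 1.33111×10^11 km³/s².
In km: r₁ = 5.54 × 1.496×10^8 = 8.28784×10^8 km; r₂ = 1.03 × 1.496×10^8 = 1.54088×10^8 km.
The Hohmann ellipse has a_t = (r₁ + r₂)/2 = 4.91436×10^8 km.
By Kepler's third law the transfer-orbit period is T = 2π√(a_t³/μ), so t = T/2 = 9.381×10^7 s.
Converting: 9.381×10^7 s ÷ 86400 s/day = 1090 days.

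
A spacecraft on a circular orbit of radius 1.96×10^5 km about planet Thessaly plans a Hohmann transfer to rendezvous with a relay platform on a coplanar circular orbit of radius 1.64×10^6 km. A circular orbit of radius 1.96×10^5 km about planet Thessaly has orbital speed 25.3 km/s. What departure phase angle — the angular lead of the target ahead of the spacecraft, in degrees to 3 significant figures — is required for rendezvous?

From the circular-orbit relation v² = μ/r at r = 1.96×10^5 km: μ = v²r = (25.3)² × 1.96×10^5 = 1.25458×10^8 km³/s².
Semi-major axis of the transfer orbit: a_t = (1.960×10^5 + 1.640×10^6)/2 = 9.180×10^5 km.
The half-period of the transfer ellipse is t = π√(a_t³/μ) = 2.467×10^5 s.
The target's mean motion on its circular orbit is ω₂ = √(μ/r₂³) = 5.333×10^-6 rad/s.
Angle swept by the target during transfer: ω₂·t = 1.3157 rad = 75.38°.
The spacecraft traverses 180° on the transfer ellipse, so the target must lead by 180° − 75.38° = 105°.

φ = 105°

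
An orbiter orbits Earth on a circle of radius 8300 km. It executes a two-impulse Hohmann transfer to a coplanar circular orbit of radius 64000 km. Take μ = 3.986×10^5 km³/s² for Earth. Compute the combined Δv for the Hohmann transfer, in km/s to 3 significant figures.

Δv = 3.59 km/s

The Hohmann ellipse has a_t = (r₁ + r₂)/2 = 36150 km.
Circular speed at r₁: v₁ = √(μ/r₁) = √(3.986×10^5/8300) = 6.930 km/s.
On the transfer ellipse at r₁, v² = μ(2/r − 1/a) gives v_p = √[μ(2/r₁ − 1/a_t)] = 9.221 km/s.
First burn Δv₁ = |v_p − v₁| = 2.291 km/s.
At r₂, v₂ = √(μ/r₂) = 2.496 km/s.
Transfer-orbit speed at r₂: v_a = √[μ(2/r₂ − 1/a_t)] = 1.196 km/s.
Second burn Δv₂ = |v₂ − v_a| = 1.300 km/s.
Δv = Δv₁ + Δv₂ = 2.291 + 1.300 = 3.591 km/s.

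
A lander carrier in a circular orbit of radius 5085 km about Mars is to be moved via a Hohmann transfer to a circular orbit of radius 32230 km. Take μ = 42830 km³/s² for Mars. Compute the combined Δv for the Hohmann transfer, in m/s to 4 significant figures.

Δv = 1463 m/s

Semi-major axis of the transfer orbit: a_t = (5085 + 32230)/2 = 18657.5 km.
Circular speed at r₁: v₁ = √(μ/r₁) = √(42830/5085) = 2.90221 km/s.
Transfer-orbit speed at r₁ (vis-viva equation): v_p = √[μ(2/r₁ − 1/a_t)] = 3.81445 km/s.
First burn Δv₁ = |v_p − v₁| = 0.9122 km/s.
At r₂, v₂ = √(μ/r₂) = 1.1528 km/s.
Transfer-orbit speed at r₂: v_a = √[μ(2/r₂ − 1/a_t)] = 0.60181 km/s.
Second burn Δv₂ = |v₂ − v_a| = 0.5510 km/s.
Total Δv = Δv₁ + Δv₂ = 1.463 km/s.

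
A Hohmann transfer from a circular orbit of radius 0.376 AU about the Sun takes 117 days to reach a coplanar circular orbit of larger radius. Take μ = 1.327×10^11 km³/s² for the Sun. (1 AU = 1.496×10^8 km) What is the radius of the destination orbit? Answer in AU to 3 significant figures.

In km: r₁ = 0.376 × 1.496×10^8 = 5.62496×10^7 km.
Transfer time t = 117 days = 1.01088×10^7 s, and t = π√(a_t³/μ).
So a_t = (μ t²/π²)^(1/3) = (1.327×10^11 × (1.01088×10^7)² / π²)^(1/3) = 1.1117×10^8 km.
Since a_t = (r₁ + r₂)/2, r₂ = 2a_t − r₁ = 2×1.1117×10^8 − 5.62496×10^7 = 1.660904×10^8 km.
In AU: r₂ = 1.660904×10^8 / 1.496×10^8 = 1.11 AU.

r₂ = 1.11 AU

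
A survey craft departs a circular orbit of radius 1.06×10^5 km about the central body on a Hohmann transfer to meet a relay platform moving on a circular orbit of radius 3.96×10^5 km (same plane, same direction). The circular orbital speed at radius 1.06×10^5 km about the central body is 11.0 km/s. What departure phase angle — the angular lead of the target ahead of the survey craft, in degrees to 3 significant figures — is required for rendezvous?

From the circular-orbit relation v² = μ/r at r = 1.06×10^5 km: μ = v²r = (11.0)² × 1.06×10^5 = 1.28260×10^7 km³/s².
Semi-major axis of the transfer orbit: a_t = (1.060×10^5 + 3.960×10^5)/2 = 2.510×10^5 km.
Transfer time t = π√(a_t³/μ) = 1.10310×10^5 s.
Target angular speed ω₂ = √(μ/r₂³) = 1.43715×10^-5 rad/s.
Angle swept by the target during transfer: ω₂·t = 1.5853 rad = 90.83°.
Arrival is 180° from departure on the ellipse, so φ = 180° − 90.83° = 89.2°.

φ = 89.2°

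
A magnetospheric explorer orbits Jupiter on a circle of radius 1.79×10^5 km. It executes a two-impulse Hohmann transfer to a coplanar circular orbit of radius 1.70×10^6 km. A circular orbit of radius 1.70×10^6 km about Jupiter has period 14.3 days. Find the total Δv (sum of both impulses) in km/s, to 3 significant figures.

From Kepler's third law T² = 4π²r³/μ at r = 1.70×10^6 km, T = 14.3 days = 14.3 × 86400 s = 1.23552×10^6 s: μ = 4π²r³/T² = 1.27059×10^8 km³/s².
Semi-major axis of the transfer orbit: a_t = (1.790×10^5 + 1.700×10^6)/2 = 9.395×10^5 km.
Circular speed at r₁: v₁ = √(μ/r₁) = √(1.27059×10^8/1.790×10^5) = 26.643 km/s.
On the transfer ellipse at r₁, vis-viva equation gives v_p = √[μ(2/r₁ − 1/a_t)] = 35.839 km/s.
First burn Δv₁ = |v_p − v₁| = 9.196 km/s.
At r₂, v₂ = √(μ/r₂) = 8.6453 km/s.
Transfer-orbit speed at r₂: v_a = √[μ(2/r₂ − 1/a_t)] = 3.7736 km/s.
Second burn Δv₂ = |v₂ − v_a| = 4.872 km/s.
Total Δv = Δv₁ + Δv₂ = 14.07 km/s.

Δv = 14.1 km/s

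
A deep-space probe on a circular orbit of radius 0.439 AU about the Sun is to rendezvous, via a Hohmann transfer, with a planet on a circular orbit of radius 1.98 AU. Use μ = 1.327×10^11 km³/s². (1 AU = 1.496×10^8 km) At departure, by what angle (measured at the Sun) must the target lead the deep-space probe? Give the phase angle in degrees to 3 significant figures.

φ = 94.1°

In km: r₁ = 0.439 × 1.496×10^8 = 6.56744×10^7 km; r₂ = 1.98 × 1.496×10^8 = 2.96208×10^8 km.
Semi-major axis of the transfer orbit: a_t = (6.56744×10^7 + 2.96208×10^8)/2 = 1.809412×10^8 km.
Transfer time t = π√(a_t³/μ) = 2.099×10^7 s.
The target's mean motion on its circular orbit is ω₂ = √(μ/r₂³) = 7.146×10^-8 rad/s.
Angle swept by the target during transfer: ω₂·t = 1.500 rad = 85.94°.
The deep-space probe traverses 180° on the transfer ellipse, so the target must lead by 180° − 85.94° = 94.1°.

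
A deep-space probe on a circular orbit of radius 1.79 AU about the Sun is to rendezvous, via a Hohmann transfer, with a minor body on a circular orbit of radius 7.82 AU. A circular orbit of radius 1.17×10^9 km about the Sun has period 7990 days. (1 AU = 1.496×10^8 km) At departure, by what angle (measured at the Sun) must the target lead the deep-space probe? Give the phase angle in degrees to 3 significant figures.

From Kepler's third law T² = 4π²r³/μ at r = 1.17×10^9 km, T = 7990 days = 7990 × 86400 s = 6.90336×10^8 s: μ = 4π²r³/T² = 1.32677×10^11 km³/s².
In km: r₁ = 1.79 × 1.496×10^8 = 2.67784×10^8 km; r₂ = 7.82 × 1.496×10^8 = 1.169872×10^9 km.
Semi-major axis of the transfer orbit: a_t = (2.67784×10^8 + 1.169872×10^9)/2 = 7.18828×10^8 km.
Transfer time t = π√(a_t³/μ) = 1.66222×10^8 s.
Target angular speed ω₂ = √(μ/r₂³) = 9.10313×10^-9 rad/s.
Angle swept by the target during transfer: ω₂·t = 1.51314 rad = 86.70°.
Arrival is 180° from departure on the ellipse, so φ = 180° − 86.70° = 93.3°.

φ = 93.3°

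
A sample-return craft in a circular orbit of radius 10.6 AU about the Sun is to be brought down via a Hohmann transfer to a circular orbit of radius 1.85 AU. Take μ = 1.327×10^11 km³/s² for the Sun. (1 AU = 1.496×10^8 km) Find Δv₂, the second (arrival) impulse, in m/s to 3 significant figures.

In km: r₁ = 10.6 × 1.496×10^8 = 1.58576×10^9 km; r₂ = 1.85 × 1.496×10^8 = 2.7676×10^8 km.
Transfer-ellipse semi-major axis a_t = (r₁ + r₂)/2 = (1.58576×10^9 + 2.7676×10^8)/2 = 9.3126×10^8 km.
Circular speed at r = 2.7676×10^8 km: v_c = √(μ/r) = 21.897 km/s.
Transfer-orbit speed at the same r (vis-viva, a = a_t): v_t = √[μ(2/r − 1/a_t)] = 28.574 km/s.
Δv₂ = |v_t − v_c| = |28.574 − 21.897| = 6.677 km/s.

Δv₂ = 6680 m/s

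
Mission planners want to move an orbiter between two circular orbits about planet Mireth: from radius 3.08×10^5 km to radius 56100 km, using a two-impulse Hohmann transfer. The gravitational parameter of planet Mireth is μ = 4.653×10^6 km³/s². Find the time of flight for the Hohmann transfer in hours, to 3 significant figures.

Semi-major axis of the transfer orbit: a_t = (3.080×10^5 + 56100)/2 = 1.8205×10^5 km.
Half the transfer-orbit period gives t = π√(a_t³/μ) = 1.131×10^5 s.
Converting: 1.131×10^5 s ÷ 3600 s/hour = 31.4 hours.

t = 31.4 hours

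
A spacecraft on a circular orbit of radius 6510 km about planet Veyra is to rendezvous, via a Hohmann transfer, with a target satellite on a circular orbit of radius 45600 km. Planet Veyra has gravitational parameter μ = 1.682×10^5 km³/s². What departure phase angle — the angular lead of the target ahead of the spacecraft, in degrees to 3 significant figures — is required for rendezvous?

The Hohmann ellipse has a_t = (r₁ + r₂)/2 = 26055 km.
The half-period of the transfer ellipse is t = π√(a_t³/μ) = 32216 s.
The target's mean motion on its circular orbit is ω₂ = √(μ/r₂³) = 4.2118×10^-5 rad/s.
Angle swept by the target during transfer: ω₂·t = 1.3569 rad = 77.74°.
Arrival is 180° from departure on the ellipse, so φ = 180° − 77.74° = 102°.

φ = 102°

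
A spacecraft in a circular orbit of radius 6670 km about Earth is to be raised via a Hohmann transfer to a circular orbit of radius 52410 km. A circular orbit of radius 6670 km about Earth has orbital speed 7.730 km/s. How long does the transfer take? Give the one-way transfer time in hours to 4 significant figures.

t = 7.018 hours

From the circular-orbit relation v² = μ/r at r = 6670 km: μ = v²r = (7.730)² × 6670 = 3.98552×10^5 km³/s².
The Hohmann ellipse has a_t = (r₁ + r₂)/2 = 29540 km.
Half the transfer-orbit period gives t = π√(a_t³/μ) = 25265 s.
Converting: 25265 s ÷ 3600 s/hour = 7.018 hours.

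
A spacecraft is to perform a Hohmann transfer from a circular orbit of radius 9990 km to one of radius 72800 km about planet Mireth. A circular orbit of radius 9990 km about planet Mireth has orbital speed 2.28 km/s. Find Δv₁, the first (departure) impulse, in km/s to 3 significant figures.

Δv₁ = 0.744 km/s

From the circular-orbit relation v² = μ/r at r = 9990 km: μ = v²r = (2.28)² × 9990 = 51932.0 km³/s².
Transfer-ellipse semi-major axis a_t = (r₁ + r₂)/2 = (9990 + 72800)/2 = 41395 km.
Circular speed at r = 9990 km: v_c = √(μ/r) = 2.2800 km/s.
Transfer-orbit speed at the same r (vis-viva, a = a_t): v_t = √[μ(2/r − 1/a_t)] = 3.0236 km/s.
Δv₁ = |v_t − v_c| = |3.0236 − 2.2800| = 0.7436 km/s.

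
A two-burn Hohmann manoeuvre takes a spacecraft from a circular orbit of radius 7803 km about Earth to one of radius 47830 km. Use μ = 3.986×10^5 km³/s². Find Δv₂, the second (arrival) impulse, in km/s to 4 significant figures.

The Hohmann ellipse has a_t = (r₁ + r₂)/2 = 27816.5 km.
Circular speed at r = 47830 km: v_c = √(μ/r) = 2.887 km/s.
Vis-viva on the transfer ellipse at r = 47830 km gives v_t = √[μ(2/r − 1/a_t)] = 1.529 km/s.
Δv₂ = |v_t − v_c| = |1.529 − 2.887| = 1.358 km/s.

Δv₂ = 1.358 km/s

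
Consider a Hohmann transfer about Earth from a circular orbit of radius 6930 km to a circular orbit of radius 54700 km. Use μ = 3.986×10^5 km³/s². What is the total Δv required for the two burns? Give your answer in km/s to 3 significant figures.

Δv = 3.94 km/s

Transfer-ellipse semi-major axis a_t = (r₁ + r₂)/2 = (6930 + 54700)/2 = 30815 km.
Circular speed at r₁: v₁ = √(μ/r₁) = √(3.986×10^5/6930) = 7.58406 km/s.
Transfer-orbit speed at r₁ (vis-viva equation): v_p = √[μ(2/r₁ − 1/a_t)] = 10.1045 km/s.
First burn Δv₁ = |v_p − v₁| = 2.5204 km/s.
Circular speed at r₂: v₂ = √(μ/r₂) = 2.6994 km/s.
Transfer-orbit speed at r₂: v_a = √[μ(2/r₂ − 1/a_t)] = 1.2801 km/s.
Second burn Δv₂ = |v₂ − v_a| = 1.4193 km/s.
Δv = Δv₁ + Δv₂ = 2.5204 + 1.4193 = 3.940 km/s.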